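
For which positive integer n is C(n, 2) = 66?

12

n(n−1)/2 = 66 ⇒ n(n−1) = 132. Since 12·11 = 132, n = 12.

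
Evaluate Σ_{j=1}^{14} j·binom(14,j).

Differentiating (1+x)^14 and setting x=1: Σ j·C(14,j) = 14·2^13 = 114688.

114688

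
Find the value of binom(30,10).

30045015

C(30,10) = (30·29·28·27·26·25·24·23·22·21) / 10! = 109027350432000 / 3628800 = 30045015.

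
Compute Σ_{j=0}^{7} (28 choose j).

1 + 28 + 378 + 3276 + 20475 + 98280 + 376740 + 1184040 = 1683218.

1683218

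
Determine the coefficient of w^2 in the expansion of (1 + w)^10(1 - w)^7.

-4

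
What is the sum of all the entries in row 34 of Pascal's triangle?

Setting x = 1 in (1+x)^34 gives Σ C(34,r) = 2^34 = 17179869184.

17179869184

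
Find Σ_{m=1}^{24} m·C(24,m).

Differentiating (1+x)^24 and setting x=1: Σ m·C(24,m) = 24·2^23 = 201326592.

201326592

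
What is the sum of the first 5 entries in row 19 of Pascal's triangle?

5036

1 + 19 + 171 + 969 + 3876 = 5036.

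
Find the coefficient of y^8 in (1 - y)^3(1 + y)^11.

99

Coefficient of y^8 = Σ_{j} C(3,j)·(-1)^j·C(11,8-j)·1^(8-j) for j from 0 to 3.
= 165 + (-990) + 1386 + (-462) = 99.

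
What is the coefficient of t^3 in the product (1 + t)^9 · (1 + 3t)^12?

12666

Coefficient of t^3 = Σ_{j} C(9,j)·1^j·C(12,3-j)·3^(3-j) for j from 0 to 3.
= 5940 + 5346 + 1296 + 84 = 12666.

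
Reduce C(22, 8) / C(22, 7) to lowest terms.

15/8

C(n,k+1)/C(n,k) = (n−k)/(k+1) = (22−7)/(7+1) = 15/8.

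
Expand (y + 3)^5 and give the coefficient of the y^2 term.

270

The general term is C(5,j)·(y)^j·(3)^(5-j); the y^2 term has j = 2.
C(5,2) = 10.
Coefficient = C(5,2) · 3^3 = 10 · 27 = 270.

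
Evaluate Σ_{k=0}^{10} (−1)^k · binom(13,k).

The partial alternating sum Σ_{k=0}^{10} (−1)^k C(13,k) = (−1)^10 C(12,10) = 66.

66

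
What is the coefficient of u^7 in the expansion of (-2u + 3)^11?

The general term is C(11,j)·(-2u)^j·(3)^(11-j); the u^7 term has j = 7.
C(11,7) = 330.
Coefficient = C(11,7) · (-2)^7 · 3^4 = 330 · (-128) · 81 = -3421440.

-3421440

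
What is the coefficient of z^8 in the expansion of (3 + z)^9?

27

The general term is C(9,j)·(3)^j·(z)^(9-j); the z^8 term has j = 1.
C(9,1) = 9.
Coefficient = C(9,1) · 3^1 = 9 · 3 = 27.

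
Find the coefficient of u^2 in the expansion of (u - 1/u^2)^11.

-165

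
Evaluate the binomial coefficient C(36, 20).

7307872110

C(36,20) = C(36,16) by symmetry.
C(36,16) = (36·35·34·33·32·31·30·29·28·27·26·25·24·23·22·21) / 16! = 152901072685905223680000 / 20922789888000 = 7307872110.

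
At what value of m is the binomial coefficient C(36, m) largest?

18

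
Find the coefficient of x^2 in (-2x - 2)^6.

960

The general term is C(6,j)·(-2x)^j·(-2)^(6-j); the x^2 term has j = 2.
C(6,2) = 15.
Coefficient = C(6,2) · (-2)^2 · (-2)^4 = 15 · 4 · 16 = 960.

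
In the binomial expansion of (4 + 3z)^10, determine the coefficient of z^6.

39191040

The general term is C(10,j)·(4)^j·(3z)^(10-j); the z^6 term has j = 4.
C(10,4) = 210.
Coefficient = C(10,4) · 4^4 · 3^6 = 210 · 256 · 729 = 39191040.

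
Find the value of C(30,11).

54627300

C(30,11) = (30·29·28·27·26·25·24·23·22·21·20) / 11! = 2180547008640000 / 39916800 = 54627300.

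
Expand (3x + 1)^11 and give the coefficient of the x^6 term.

The general term is C(11,j)·(3x)^j·(1)^(11-j); the x^6 term has j = 6.
C(11,6) = 462.
Coefficient = C(11,6) · 3^6 = 462 · 729 = 336798.

336798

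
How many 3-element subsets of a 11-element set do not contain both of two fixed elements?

156

All 3-subsets: C(11,3) = 165. Those containing both fixed elements: C(9,1) = 9.
165 − 9 = 156.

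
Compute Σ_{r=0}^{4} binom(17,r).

3214

1 + 17 + 136 + 680 + 2380 = 3214.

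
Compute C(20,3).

1140

C(20,3) = (20·19·18) / 3! = 6840 / 6 = 1140.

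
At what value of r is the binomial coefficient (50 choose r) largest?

C(50,r) is maximized at r = 50/2 = 25.

25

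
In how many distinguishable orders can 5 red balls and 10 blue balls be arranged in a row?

3003

Choose positions for the red balls: C(15,5) = 3003.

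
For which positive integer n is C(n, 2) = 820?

41

n(n−1)/2 = 820 ⇒ n(n−1) = 1640. Since 41·40 = 1640, n = 41.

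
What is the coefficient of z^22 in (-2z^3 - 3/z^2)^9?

General term: C(9,j)·(-2z^3)^j·(-3/z^2)^(9-j), with z-exponent 3j − 2(9−j) = 5j − 18.
Set 5j − 18 = 22: j = 8.
C(9,8) = 9; (-2)^8 = 256; (-3)^1 = -3.
Coefficient = 9 · 256 · (-3) = -6912.

-6912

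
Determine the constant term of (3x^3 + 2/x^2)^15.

1868106240

General term: C(15,j)·(3x^3)^j·(2/x^2)^(15-j), with x-exponent 3j − 2(15−j) = 5j − 30.
Set 5j − 30 = 0: j = 6.
C(15,6) = 5005; 3^6 = 729; 2^9 = 512.
Coefficient = 5005 · 729 · 512 = 1868106240.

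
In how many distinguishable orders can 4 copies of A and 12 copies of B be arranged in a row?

1820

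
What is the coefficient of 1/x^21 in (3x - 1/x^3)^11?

4455

General term: C(11,j)·(3x)^j·(-1/x^3)^(11-j), with x-exponent 1j − 3(11−j) = 4j − 33.
Set 4j − 33 = -21: j = 3.
C(11,3) = 165; 3^3 = 27; (-1)^8 = 1.
Coefficient = 165 · 27 · 1 = 4455.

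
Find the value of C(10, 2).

45

C(10,2) = (10·9) / 2! = 90 / 2 = 45.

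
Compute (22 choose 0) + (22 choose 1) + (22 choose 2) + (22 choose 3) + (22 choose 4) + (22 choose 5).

35443

1 + 22 + 231 + 1540 + 7315 + 26334 = 35443.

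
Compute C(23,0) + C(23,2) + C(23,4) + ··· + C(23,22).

4194304

Half of (1+1)^23 + (1−1)^23 gives the even-index sum: 2^22 = 4194304.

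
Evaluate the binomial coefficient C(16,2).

120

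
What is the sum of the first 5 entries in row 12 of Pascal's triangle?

794

1 + 12 + 66 + 220 + 495 = 794.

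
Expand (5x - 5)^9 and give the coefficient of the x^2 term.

-70312500

The general term is C(9,j)·(5x)^j·(-5)^(9-j); the x^2 term has j = 2.
C(9,2) = 36.
Coefficient = C(9,2) · 5^2 · (-5)^7 = 36 · 25 · (-78125) = -70312500.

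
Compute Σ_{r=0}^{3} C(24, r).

1 + 24 + 276 + 2024 = 2325.

2325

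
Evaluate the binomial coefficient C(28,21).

1184040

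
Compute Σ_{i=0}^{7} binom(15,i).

1 + 15 + 105 + 455 + 1365 + 3003 + 5005 + 6435 = 16384.

16384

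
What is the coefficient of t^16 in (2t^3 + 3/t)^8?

General term: C(8,j)·(2t^3)^j·(3/t)^(8-j), with t-exponent 3j − 1(8−j) = 4j − 8.
Set 4j − 8 = 16: j = 6.
C(8,6) = 28; 2^6 = 64; 3^2 = 9.
Coefficient = 28 · 64 · 9 = 16128.

16128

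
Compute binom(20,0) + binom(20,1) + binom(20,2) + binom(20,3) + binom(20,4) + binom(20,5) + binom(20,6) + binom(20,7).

137980

1 + 20 + 190 + 1140 + 4845 + 15504 + 38760 + 77520 = 137980.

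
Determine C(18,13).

8568

C(18,13) = C(18,5) by symmetry.
C(18,5) = (18·17·16·15·14) / 5! = 1028160 / 120 = 8568.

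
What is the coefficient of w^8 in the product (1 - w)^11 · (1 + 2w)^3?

33

Coefficient of w^8 = Σ_{j} C(11,j)·(-1)^j·C(3,8-j)·2^(8-j) for j from 5 to 8.
= (-3696) + 5544 + (-1980) + 165 = 33.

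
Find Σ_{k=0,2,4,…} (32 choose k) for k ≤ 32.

Half of (1+1)^32 + (1−1)^32 gives the even-index sum: 2^31 = 2147483648.

2147483648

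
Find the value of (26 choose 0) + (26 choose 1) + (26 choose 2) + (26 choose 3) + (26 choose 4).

1 + 26 + 325 + 2600 + 14950 = 17902.

17902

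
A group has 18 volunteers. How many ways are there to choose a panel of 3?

816

This is C(18,3) = 816.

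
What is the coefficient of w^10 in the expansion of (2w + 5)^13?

36608000

The general term is C(13,j)·(2w)^j·(5)^(13-j); the w^10 term has j = 10.
C(13,10) = 286.
Coefficient = C(13,10) · 2^10 · 5^3 = 286 · 1024 · 125 = 36608000.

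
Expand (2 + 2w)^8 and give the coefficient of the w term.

2048

The general term is C(8,j)·(2)^j·(2w)^(8-j); the w^1 term has j = 7.
C(8,7) = 8.
Coefficient = C(8,7) · 2^7 · 2^1 = 8 · 128 · 2 = 2048.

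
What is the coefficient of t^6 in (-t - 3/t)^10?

405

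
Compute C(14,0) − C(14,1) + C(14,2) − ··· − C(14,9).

-715

The partial alternating sum Σ_{k=0}^{9} (−1)^k C(14,k) = (−1)^9 C(13,9) = -715.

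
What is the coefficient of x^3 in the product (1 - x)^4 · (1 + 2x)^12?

Coefficient of x^3 = Σ_{j} C(4,j)·(-1)^j·C(12,3-j)·2^(3-j) for j from 0 to 3.
= 1760 + (-1056) + 144 + (-4) = 844.

844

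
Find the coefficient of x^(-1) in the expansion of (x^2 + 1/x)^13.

General term: C(13,j)·(x^2)^j·(1/x)^(13-j), with x-exponent 2j − 1(13−j) = 3j − 13.
Set 3j − 13 = -1: j = 4.
C(13,4) = 715; 1^4 = 1; 1^9 = 1.
Coefficient = 715 · 1 · 1 = 715.

715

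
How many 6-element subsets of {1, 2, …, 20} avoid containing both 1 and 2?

35700

All 6-subsets: C(20,6) = 38760. Those containing both fixed elements: C(18,4) = 3060.
38760 − 3060 = 35700.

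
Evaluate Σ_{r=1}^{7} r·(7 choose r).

448

Since r·C(7,r) = 7·C(6,r−1), the sum is 7·2^6 = 7·64 = 448.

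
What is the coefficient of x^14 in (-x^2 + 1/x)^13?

-715

General term: C(13,j)·(-x^2)^j·(1/x)^(13-j), with x-exponent 2j − 1(13−j) = 3j − 13.
Set 3j − 13 = 14: j = 9.
C(13,9) = 715; (-1)^9 = -1; 1^4 = 1.
Coefficient = 715 · (-1) · 1 = -715.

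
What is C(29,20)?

10015005

C(29,20) = C(29,9) by symmetry.
C(29,9) = (29·28·27·26·25·24·23·22·21) / 9! = 3634245014400 / 362880 = 10015005.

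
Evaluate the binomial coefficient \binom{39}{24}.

25140840660

C(39,24) = C(39,15) by symmetry.
C(39,15) = (39·38·37·36·35·34·33·32·31·30·29·28·27·26·25) / 15! = 32876032921054202880000 / 1307674368000 = 25140840660.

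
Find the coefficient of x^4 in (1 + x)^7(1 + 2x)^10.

14595

Coefficient of x^4 = Σ_{j} C(7,j)·1^j·C(10,4-j)·2^(4-j) for j from 0 to 4.
= 3360 + 6720 + 3780 + 700 + 35 = 14595.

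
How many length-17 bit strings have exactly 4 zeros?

2380

Choose the 4 positions: C(17,4) = 2380.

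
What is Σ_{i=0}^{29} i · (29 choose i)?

7784628224

Differentiating (1+x)^29 and setting x=1: Σ i·C(29,i) = 29·2^28 = 7784628224.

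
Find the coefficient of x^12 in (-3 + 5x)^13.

The general term is C(13,j)·(-3)^j·(5x)^(13-j); the x^12 term has j = 1.
C(13,1) = 13.
Coefficient = C(13,1) · (-3)^1 · 5^12 = 13 · (-3) · 244140625 = -9521484375.

-9521484375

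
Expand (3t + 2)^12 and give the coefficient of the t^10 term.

15588936

The general term is C(12,j)·(3t)^j·(2)^(12-j); the t^10 term has j = 10.
C(12,10) = 66.
Coefficient = C(12,10) · 3^10 · 2^2 = 66 · 59049 · 4 = 15588936.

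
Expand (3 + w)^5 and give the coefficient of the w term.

The general term is C(5,j)·(3)^j·(w)^(5-j); the w^1 term has j = 4.
C(5,4) = 5.
Coefficient = C(5,4) · 3^4 = 5 · 81 = 405.

405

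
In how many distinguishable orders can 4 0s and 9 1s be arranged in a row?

715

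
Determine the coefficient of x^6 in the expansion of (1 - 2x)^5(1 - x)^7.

Coefficient of x^6 = Σ_{j} C(5,j)·(-2)^j·C(7,6-j)·(-1)^(6-j) for j from 0 to 5.
= 7 + 210 + 1400 + 2800 + 1680 + 224 = 6321.

6321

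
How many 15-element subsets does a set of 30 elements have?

155117520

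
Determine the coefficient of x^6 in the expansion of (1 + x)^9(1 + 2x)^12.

Coefficient of x^6 = Σ_{j} C(9,j)·1^j·C(12,6-j)·2^(6-j) for j from 0 to 6.
= 59136 + 228096 + 285120 + 147840 + 33264 + 3024 + 84 = 756564.

756564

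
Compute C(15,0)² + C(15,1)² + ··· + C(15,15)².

155117520

By Vandermonde's identity, Σ C(15,j)² = C(30,15) = 155117520.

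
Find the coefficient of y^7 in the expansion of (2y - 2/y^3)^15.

General term: C(15,j)·(2y)^j·(-2/y^3)^(15-j), with y-exponent 1j − 3(15−j) = 4j − 45.
Set 4j − 45 = 7: j = 13.
C(15,13) = 105; 2^13 = 8192; (-2)^2 = 4.
Coefficient = 105 · 8192 · 4 = 3440640.

3440640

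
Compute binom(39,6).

3262623

C(39,6) = (39·38·37·36·35·34) / 6! = 2349088560 / 720 = 3262623.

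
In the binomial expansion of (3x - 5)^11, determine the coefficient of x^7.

The general term is C(11,j)·(3x)^j·(-5)^(11-j); the x^7 term has j = 7.
C(11,7) = 330.
Coefficient = C(11,7) · 3^7 · (-5)^4 = 330 · 2187 · 625 = 451068750.

451068750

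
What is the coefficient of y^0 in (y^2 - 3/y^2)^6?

General term: C(6,j)·(y^2)^j·(-3/y^2)^(6-j), with y-exponent 2j − 2(6−j) = 4j − 12.
Set 4j − 12 = 0: j = 3.
C(6,3) = 20; 1^3 = 1; (-3)^3 = -27.
Coefficient = 20 · 1 · (-27) = -540.

-540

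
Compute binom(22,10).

646646

C(22,10) = (22·21·20·19·18·17·16·15·14·13) / 10! = 2346549004800 / 3628800 = 646646.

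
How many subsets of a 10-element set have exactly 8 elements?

45

Choose the 8 positions: C(10,8) = 45.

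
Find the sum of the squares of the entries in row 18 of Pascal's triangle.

By Vandermonde's identity, Σ C(18,k)² = C(36,18) = 9075135300.

9075135300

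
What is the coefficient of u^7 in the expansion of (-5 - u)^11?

-206250

The general term is C(11,j)·(-5)^j·(-u)^(11-j); the u^7 term has j = 4.
C(11,4) = 330.
Coefficient = C(11,4) · (-5)^4 · (-1)^7 = 330 · 625 · (-1) = -206250.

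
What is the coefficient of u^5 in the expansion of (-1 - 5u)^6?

18750

The general term is C(6,j)·(-1)^j·(-5u)^(6-j); the u^5 term has j = 1.
C(6,1) = 6.
Coefficient = C(6,1) · (-1)^1 · (-5)^5 = 6 · (-1) · (-3125) = 18750.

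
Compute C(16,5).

4368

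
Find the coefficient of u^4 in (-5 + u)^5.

The general term is C(5,j)·(-5)^j·(u)^(5-j); the u^4 term has j = 1.
C(5,1) = 5.
Coefficient = C(5,1) · (-5)^1 = 5 · (-5) = -25.

-25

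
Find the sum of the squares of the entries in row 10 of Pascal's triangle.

184756

Σ C(10,i)² is the coefficient of x^10 in (1+x)^10(1+x)^10 = (1+x)^20, i.e. C(20,10) = 184756.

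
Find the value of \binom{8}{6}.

28

C(8,6) = C(8,2) by symmetry.
C(8,2) = (8·7) / 2! = 56 / 2 = 28.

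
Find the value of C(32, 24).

10518300

C(32,24) = C(32,8) by symmetry.
C(32,8) = (32·31·30·29·28·27·26·25) / 8! = 424097856000 / 40320 = 10518300.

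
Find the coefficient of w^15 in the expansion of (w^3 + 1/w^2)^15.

General term: C(15,j)·(w^3)^j·(1/w^2)^(15-j), with w-exponent 3j − 2(15−j) = 5j − 30.
Set 5j − 30 = 15: j = 9.
C(15,9) = 5005; 1^9 = 1; 1^6 = 1.
Coefficient = 5005 · 1 · 1 = 5005.

5005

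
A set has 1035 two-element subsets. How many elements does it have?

46

n(n−1)/2 = 1035 ⇒ n(n−1) = 2070. Since 46·45 = 2070, n = 46.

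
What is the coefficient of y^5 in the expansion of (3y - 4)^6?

The general term is C(6,j)·(3y)^j·(-4)^(6-j); the y^5 term has j = 5.
C(6,5) = 6.
Coefficient = C(6,5) · 3^5 · (-4)^1 = 6 · 243 · (-4) = -5832.

-5832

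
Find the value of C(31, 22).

20160075

C(31,22) = C(31,9) by symmetry.
C(31,9) = (31·30·29·28·27·26·25·24·23) / 9! = 7315688016000 / 362880 = 20160075.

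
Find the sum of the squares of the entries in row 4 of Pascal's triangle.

70

Σ C(4,j)² is the coefficient of x^4 in (1+x)^4(1+x)^4 = (1+x)^8, i.e. C(8,4) = 70.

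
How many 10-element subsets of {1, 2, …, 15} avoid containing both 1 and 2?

All 10-subsets: C(15,10) = 3003. Those containing both fixed elements: C(13,8) = 1287.
3003 − 1287 = 1716.

1716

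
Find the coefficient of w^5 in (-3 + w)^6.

-18

The general term is C(6,j)·(-3)^j·(w)^(6-j); the w^5 term has j = 1.
C(6,1) = 6.
Coefficient = C(6,1) · (-3)^1 = 6 · (-3) = -18.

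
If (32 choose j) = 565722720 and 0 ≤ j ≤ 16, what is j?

15

C(32,j) increases on 0 ≤ j ≤ 16. C(32,14) = 471435600 and C(32,15) = 565722720, so j = 15.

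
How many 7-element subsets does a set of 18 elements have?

31824

C(18,7) = (18·17·16·15·14·13·12) / 7! = 160392960 / 5040 = 31824.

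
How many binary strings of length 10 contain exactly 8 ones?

Choose the 8 positions: C(10,8) = 45.

45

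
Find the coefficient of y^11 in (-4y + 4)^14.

-97710505984

The general term is C(14,j)·(-4y)^j·(4)^(14-j); the y^11 term has j = 11.
C(14,11) = 364.
Coefficient = C(14,11) · (-4)^11 · 4^3 = 364 · (-4194304) · 64 = -97710505984.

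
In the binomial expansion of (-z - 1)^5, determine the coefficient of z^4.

The general term is C(5,j)·(-z)^j·(-1)^(5-j); the z^4 term has j = 4.
C(5,4) = 5.
Coefficient = C(5,4) · (-1)^1 = 5 · (-1) = -5.

-5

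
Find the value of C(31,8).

7888725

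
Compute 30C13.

C(30,13) = (30·29·28·27·26·25·24·23·22·21·20·19·18) / 13! = 745747076954880000 / 6227020800 = 119759850.

119759850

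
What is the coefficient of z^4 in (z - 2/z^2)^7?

-14

General term: C(7,j)·(z)^j·(-2/z^2)^(7-j), with z-exponent 1j − 2(7−j) = 3j − 14.
Set 3j − 14 = 4: j = 6.
C(7,6) = 7; 1^6 = 1; (-2)^1 = -2.
Coefficient = 7 · 1 · (-2) = -14.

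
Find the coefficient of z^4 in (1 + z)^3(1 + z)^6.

126

Coefficient of z^4 = Σ_{j} C(3,j)·C(6,4-j) for j from 0 to 3.
= 15 + 60 + 45 + 6 = 126.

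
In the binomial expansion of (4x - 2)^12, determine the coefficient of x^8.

519045120

The general term is C(12,j)·(4x)^j·(-2)^(12-j); the x^8 term has j = 8.
C(12,8) = 495.
Coefficient = C(12,8) · 4^8 · (-2)^4 = 495 · 65536 · 16 = 519045120.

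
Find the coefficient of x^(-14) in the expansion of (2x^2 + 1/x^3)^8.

General term: C(8,j)·(2x^2)^j·(1/x^3)^(8-j), with x-exponent 2j − 3(8−j) = 5j − 24.
Set 5j − 24 = -14: j = 2.
C(8,2) = 28; 2^2 = 4; 1^6 = 1.
Coefficient = 28 · 4 · 1 = 112.

112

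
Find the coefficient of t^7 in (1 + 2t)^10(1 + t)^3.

83232

Coefficient of t^7 = Σ_{j} C(10,j)·2^j·C(3,7-j)·1^(7-j) for j from 4 to 7.
= 3360 + 24192 + 40320 + 15360 = 83232.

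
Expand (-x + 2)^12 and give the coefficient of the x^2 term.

67584

The general term is C(12,j)·(-x)^j·(2)^(12-j); the x^2 term has j = 2.
C(12,2) = 66.
Coefficient = C(12,2) · 2^10 = 66 · 1024 = 67584.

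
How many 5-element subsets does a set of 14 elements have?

C(14,5) = (14·13·12·11·10) / 5! = 240240 / 120 = 2002.

2002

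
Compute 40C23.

88732378800

C(40,23) = C(40,17) by symmetry.
C(40,17) = (40·39·38·37·36·35·34·33·32·31·30·29·28·27·26·25·24) / 17! = 31560991604212034764800000 / 355687428096000 = 88732378800.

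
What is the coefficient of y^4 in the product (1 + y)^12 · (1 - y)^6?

Coefficient of y^4 = Σ_{j} C(12,j)·1^j·C(6,4-j)·(-1)^(4-j) for j from 0 to 4.
= 15 + (-240) + 990 + (-1320) + 495 = -60.

-60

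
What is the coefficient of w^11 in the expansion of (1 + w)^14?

364

The general term is C(14,j)·(1)^j·(w)^(14-j); the w^11 term has j = 3.
C(14,3) = 364.
Coefficient = C(14,3) = 364.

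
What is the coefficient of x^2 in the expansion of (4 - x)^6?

3840

The general term is C(6,j)·(4)^j·(-x)^(6-j); the x^2 term has j = 4.
C(6,4) = 15.
Coefficient = C(6,4) · 4^4 = 15 · 256 = 3840.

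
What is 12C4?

495

C(12,4) = (12·11·10·9) / 4! = 11880 / 24 = 495.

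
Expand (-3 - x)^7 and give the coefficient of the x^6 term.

The general term is C(7,j)·(-3)^j·(-x)^(7-j); the x^6 term has j = 1.
C(7,1) = 7.
Coefficient = C(7,1) · (-3)^1 = 7 · (-3) = -21.

-21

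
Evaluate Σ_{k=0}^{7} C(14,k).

9908

1 + 14 + 91 + 364 + 1001 + 2002 + 3003 + 3432 = 9908.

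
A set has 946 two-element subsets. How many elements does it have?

n(n−1)/2 = 946 ⇒ n(n−1) = 1892. Since 44·43 = 1892, n = 44.

44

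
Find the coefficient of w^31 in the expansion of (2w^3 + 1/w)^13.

159744

General term: C(13,j)·(2w^3)^j·(1/w)^(13-j), with w-exponent 3j − 1(13−j) = 4j − 13.
Set 4j − 13 = 31: j = 11.
C(13,11) = 78; 2^11 = 2048; 1^2 = 1.
Coefficient = 78 · 2048 · 1 = 159744.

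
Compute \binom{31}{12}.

141120525

C(31,12) = (31·30·29·28·27·26·25·24·23·22·21·20) / 12! = 67596957267840000 / 479001600 = 141120525.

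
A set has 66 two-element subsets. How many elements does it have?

12

n(n−1)/2 = 66 ⇒ n(n−1) = 132. Since 12·11 = 132, n = 12.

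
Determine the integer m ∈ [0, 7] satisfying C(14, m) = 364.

3

C(14,m) increases on 0 ≤ m ≤ 7. C(14,2) = 91 and C(14,3) = 364, so m = 3.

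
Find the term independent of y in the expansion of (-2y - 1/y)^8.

General term: C(8,j)·(-2y)^j·(-1/y)^(8-j), with y-exponent 1j − 1(8−j) = 2j − 8.
Set 2j − 8 = 0: j = 4.
C(8,4) = 70; (-2)^4 = 16; (-1)^4 = 1.
Coefficient = 70 · 16 · 1 = 1120.

1120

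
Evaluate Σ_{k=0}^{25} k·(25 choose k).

419430400

Differentiating (1+x)^25 and setting x=1: Σ k·C(25,k) = 25·2^24 = 419430400.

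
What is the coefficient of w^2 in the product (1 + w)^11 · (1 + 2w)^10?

455

Coefficient of w^2 = Σ_{j} C(11,j)·1^j·C(10,2-j)·2^(2-j) for j from 0 to 2.
= 180 + 220 + 55 = 455.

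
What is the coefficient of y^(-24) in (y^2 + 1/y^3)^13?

General term: C(13,j)·(y^2)^j·(1/y^3)^(13-j), with y-exponent 2j − 3(13−j) = 5j − 39.
Set 5j − 39 = -24: j = 3.
C(13,3) = 286; 1^3 = 1; 1^10 = 1.
Coefficient = 286 · 1 · 1 = 286.

286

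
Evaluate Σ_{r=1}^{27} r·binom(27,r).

1811939328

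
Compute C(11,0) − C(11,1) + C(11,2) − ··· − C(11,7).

-120

The partial alternating sum Σ_{k=0}^{7} (−1)^k C(11,k) = (−1)^7 C(10,7) = -120.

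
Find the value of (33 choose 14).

818809200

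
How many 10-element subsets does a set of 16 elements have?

8008

C(16,10) = C(16,6) by symmetry.
C(16,6) = (16·15·14·13·12·11) / 6! = 5765760 / 720 = 8008.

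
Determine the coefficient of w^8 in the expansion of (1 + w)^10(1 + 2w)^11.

Coefficient of w^8 = Σ_{j} C(10,j)·1^j·C(11,8-j)·2^(8-j) for j from 0 to 8.
= 42240 + 422400 + 1330560 + 1774080 + 1108800 + 332640 + 46200 + 2640 + 45 = 5059605.

5059605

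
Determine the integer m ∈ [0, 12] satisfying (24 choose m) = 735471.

8

C(24,m) increases on 0 ≤ m ≤ 12. C(24,7) = 346104 and C(24,8) = 735471, so m = 8.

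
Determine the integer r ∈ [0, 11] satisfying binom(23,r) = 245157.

C(23,r) increases on 0 ≤ r ≤ 11. C(23,6) = 100947 and C(23,7) = 245157, so r = 7.

7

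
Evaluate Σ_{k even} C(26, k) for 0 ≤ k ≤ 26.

Even-k terms of row 26 sum to 2^25 = 33554432.

33554432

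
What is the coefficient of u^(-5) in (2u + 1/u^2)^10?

8064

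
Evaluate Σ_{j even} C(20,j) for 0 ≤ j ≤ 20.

Even-j terms of row 20 sum to 2^19 = 524288.

524288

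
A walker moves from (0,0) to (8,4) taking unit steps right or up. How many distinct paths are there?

Each path is a sequence of 12 steps with 8 rights: C(12,8) = 495.

495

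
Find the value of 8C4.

70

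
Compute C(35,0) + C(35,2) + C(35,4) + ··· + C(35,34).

Half of (1+1)^35 + (1−1)^35 gives the even-index sum: 2^34 = 17179869184.

17179869184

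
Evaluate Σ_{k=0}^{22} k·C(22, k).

46137344

Differentiating (1+x)^22 and setting x=1: Σ k·C(22,k) = 22·2^21 = 46137344.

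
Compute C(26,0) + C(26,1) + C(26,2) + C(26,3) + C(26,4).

17902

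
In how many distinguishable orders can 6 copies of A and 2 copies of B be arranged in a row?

28

Choose positions for the A's: C(8,6) = 28.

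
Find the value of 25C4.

C(25,4) = (25·24·23·22) / 4! = 303600 / 24 = 12650.

12650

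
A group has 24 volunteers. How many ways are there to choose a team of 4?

10626

This is C(24,4) = 10626.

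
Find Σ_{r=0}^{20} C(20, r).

1048576

The entries of row 20 sum to 2^20 = 1048576.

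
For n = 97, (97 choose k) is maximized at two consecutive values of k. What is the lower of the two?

48

For odd n = 97, C(97,k) peaks at k = (n−1)/2 and (n+1)/2; the lower is 48.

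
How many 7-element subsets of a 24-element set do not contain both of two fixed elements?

319770

All 7-subsets: C(24,7) = 346104. Those containing both fixed elements: C(22,5) = 26334.
346104 − 26334 = 319770.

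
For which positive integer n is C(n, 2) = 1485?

n(n−1)/2 = 1485 ⇒ n(n−1) = 2970. Since 55·54 = 2970, n = 55.

55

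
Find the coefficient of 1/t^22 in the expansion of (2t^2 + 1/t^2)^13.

General term: C(13,j)·(2t^2)^j·(1/t^2)^(13-j), with t-exponent 2j − 2(13−j) = 4j − 26.
Set 4j − 26 = -22: j = 1.
C(13,1) = 13; 2^1 = 2; 1^12 = 1.
Coefficient = 13 · 2 · 1 = 26.

26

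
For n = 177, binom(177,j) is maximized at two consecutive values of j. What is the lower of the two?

88

For odd n = 177, C(177,j) peaks at j = (n−1)/2 and (n+1)/2; the lower is 88.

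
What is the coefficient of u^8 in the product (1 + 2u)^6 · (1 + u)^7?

20256

Coefficient of u^8 = Σ_{j} C(6,j)·2^j·C(7,8-j)·1^(8-j) for j from 1 to 6.
= 12 + 420 + 3360 + 8400 + 6720 + 1344 = 20256.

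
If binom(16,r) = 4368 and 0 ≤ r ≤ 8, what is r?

C(16,r) increases on 0 ≤ r ≤ 8. C(16,4) = 1820 and C(16,5) = 4368, so r = 5.

5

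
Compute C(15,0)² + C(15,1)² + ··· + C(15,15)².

155117520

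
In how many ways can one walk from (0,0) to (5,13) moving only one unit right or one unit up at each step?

Each path is a sequence of 18 steps with 5 rights: C(18,5) = 8568.

8568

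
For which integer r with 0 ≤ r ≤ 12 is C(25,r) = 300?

2

C(25,r) increases on 0 ≤ r ≤ 12. C(25,1) = 25 and C(25,2) = 300, so r = 2.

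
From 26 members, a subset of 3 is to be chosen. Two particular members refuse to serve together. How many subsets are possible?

All 3-subsets: C(26,3) = 2600. Those containing both fixed elements: C(24,1) = 24.
2600 − 24 = 2576.

2576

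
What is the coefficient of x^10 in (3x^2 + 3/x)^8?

183708

General term: C(8,j)·(3x^2)^j·(3/x)^(8-j), with x-exponent 2j − 1(8−j) = 3j − 8.
Set 3j − 8 = 10: j = 6.
C(8,6) = 28; 3^6 = 729; 3^2 = 9.
Coefficient = 28 · 729 · 9 = 183708.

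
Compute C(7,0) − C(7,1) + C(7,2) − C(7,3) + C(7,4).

The partial alternating sum Σ_{k=0}^{4} (−1)^k C(7,k) = (−1)^4 C(6,4) = 15.

15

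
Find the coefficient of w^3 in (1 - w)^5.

-10

The general term is C(5,j)·(1)^j·(-w)^(5-j); the w^3 term has j = 2.
C(5,2) = 10.
Coefficient = C(5,2) · (-1)^3 = 10 · (-1) = -10.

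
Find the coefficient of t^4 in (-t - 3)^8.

The general term is C(8,j)·(-t)^j·(-3)^(8-j); the t^4 term has j = 4.
C(8,4) = 70.
Coefficient = C(8,4) · (-3)^4 = 70 · 81 = 5670.

5670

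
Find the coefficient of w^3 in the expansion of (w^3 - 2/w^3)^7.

-280

General term: C(7,j)·(w^3)^j·(-2/w^3)^(7-j), with w-exponent 3j − 3(7−j) = 6j − 21.
Set 6j − 21 = 3: j = 4.
C(7,4) = 35; 1^4 = 1; (-2)^3 = -8.
Coefficient = 35 · 1 · (-8) = -280.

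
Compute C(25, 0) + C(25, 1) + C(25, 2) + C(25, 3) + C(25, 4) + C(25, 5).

1 + 25 + 300 + 2300 + 12650 + 53130 = 68406.

68406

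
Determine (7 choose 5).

21

C(7,5) = C(7,2) by symmetry.
C(7,2) = (7·6) / 2! = 42 / 2 = 21.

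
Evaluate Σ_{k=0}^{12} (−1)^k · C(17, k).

The partial alternating sum Σ_{k=0}^{12} (−1)^k C(17,k) = (−1)^12 C(16,12) = 1820.

1820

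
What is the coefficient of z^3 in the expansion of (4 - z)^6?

-1280

The general term is C(6,j)·(4)^j·(-z)^(6-j); the z^3 term has j = 3.
C(6,3) = 20.
Coefficient = C(6,3) · 4^3 · (-1)^3 = 20 · 64 · (-1) = -1280.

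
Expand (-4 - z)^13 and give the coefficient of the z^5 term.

The general term is C(13,j)·(-4)^j·(-z)^(13-j); the z^5 term has j = 8.
C(13,8) = 1287.
Coefficient = C(13,8) · (-4)^8 · (-1)^5 = 1287 · 65536 · (-1) = -84344832.

-84344832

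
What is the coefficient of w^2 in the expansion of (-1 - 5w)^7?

The general term is C(7,j)·(-1)^j·(-5w)^(7-j); the w^2 term has j = 5.
C(7,5) = 21.
Coefficient = C(7,5) · (-1)^5 · (-5)^2 = 21 · (-1) · 25 = -525.

-525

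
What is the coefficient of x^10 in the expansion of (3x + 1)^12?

The general term is C(12,j)·(3x)^j·(1)^(12-j); the x^10 term has j = 10.
C(12,10) = 66.
Coefficient = C(12,10) · 3^10 = 66 · 59049 = 3897234.

3897234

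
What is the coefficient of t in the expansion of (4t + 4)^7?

The general term is C(7,j)·(4t)^j·(4)^(7-j); the t^1 term has j = 1.
C(7,1) = 7.
Coefficient = C(7,1) · 4^1 · 4^6 = 7 · 4 · 4096 = 114688.

114688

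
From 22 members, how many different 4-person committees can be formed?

7315

This is C(22,4) = 7315.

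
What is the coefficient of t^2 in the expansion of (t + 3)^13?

The general term is C(13,j)·(t)^j·(3)^(13-j); the t^2 term has j = 2.
C(13,2) = 78.
Coefficient = C(13,2) · 3^11 = 78 · 177147 = 13817466.

13817466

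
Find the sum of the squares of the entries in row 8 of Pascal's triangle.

By Vandermonde's identity, Σ C(8,j)² = C(16,8) = 12870.

12870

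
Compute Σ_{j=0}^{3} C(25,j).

2626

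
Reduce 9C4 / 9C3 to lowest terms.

3/2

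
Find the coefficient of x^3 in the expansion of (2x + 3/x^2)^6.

576

General term: C(6,j)·(2x)^j·(3/x^2)^(6-j), with x-exponent 1j − 2(6−j) = 3j − 12.
Set 3j − 12 = 3: j = 5.
C(6,5) = 6; 2^5 = 32; 3^1 = 3.
Coefficient = 6 · 32 · 3 = 576.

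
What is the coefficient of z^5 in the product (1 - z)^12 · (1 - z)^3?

-3003

Coefficient of z^5 = Σ_{j} C(12,j)·(-1)^j·C(3,5-j)·(-1)^(5-j) for j from 2 to 5.
= (-66) + (-660) + (-1485) + (-792) = -3003.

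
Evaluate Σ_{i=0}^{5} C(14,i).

1 + 14 + 91 + 364 + 1001 + 2002 = 3473.

3473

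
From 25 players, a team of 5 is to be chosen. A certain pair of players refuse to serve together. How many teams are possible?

51359

All 5-subsets: C(25,5) = 53130. Those containing both fixed elements: C(23,3) = 1771.
53130 − 1771 = 51359.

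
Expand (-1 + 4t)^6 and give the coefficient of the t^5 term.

-6144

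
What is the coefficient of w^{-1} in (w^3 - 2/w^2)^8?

General term: C(8,j)·(w^3)^j·(-2/w^2)^(8-j), with w-exponent 3j − 2(8−j) = 5j − 16.
Set 5j − 16 = -1: j = 3.
C(8,3) = 56; 1^3 = 1; (-2)^5 = -32.
Coefficient = 56 · 1 · (-32) = -1792.

-1792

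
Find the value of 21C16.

20349

C(21,16) = C(21,5) by symmetry.
C(21,5) = (21·20·19·18·17) / 5! = 2441880 / 120 = 20349.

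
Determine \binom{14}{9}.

2002

C(14,9) = C(14,5) by symmetry.
C(14,5) = (14·13·12·11·10) / 5! = 240240 / 120 = 2002.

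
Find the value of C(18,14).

C(18,14) = C(18,4) by symmetry.
C(18,4) = (18·17·16·15) / 4! = 73440 / 24 = 3060.

3060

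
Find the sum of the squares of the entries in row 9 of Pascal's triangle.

48620

Σ C(9,j)² is the coefficient of x^9 in (1+x)^9(1+x)^9 = (1+x)^18, i.e. C(18,9) = 48620.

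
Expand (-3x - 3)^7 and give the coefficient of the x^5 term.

The general term is C(7,j)·(-3x)^j·(-3)^(7-j); the x^5 term has j = 5.
C(7,5) = 21.
Coefficient = C(7,5) · (-3)^5 · (-3)^2 = 21 · (-243) · 9 = -45927.

-45927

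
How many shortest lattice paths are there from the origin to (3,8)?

165

Each path is a sequence of 11 steps with 3 rights: C(11,3) = 165.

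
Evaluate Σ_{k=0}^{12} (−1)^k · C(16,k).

455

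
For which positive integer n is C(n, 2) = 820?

41

n(n−1)/2 = 820 ⇒ n(n−1) = 1640. Since 41·40 = 1640, n = 41.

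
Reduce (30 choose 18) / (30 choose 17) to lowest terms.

13/18

C(n,k+1)/C(n,k) = (n−k)/(k+1) = (30−17)/(17+1) = 13/18.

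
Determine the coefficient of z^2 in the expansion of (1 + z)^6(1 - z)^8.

-5

Coefficient of z^2 = Σ_{j} C(6,j)·1^j·C(8,2-j)·(-1)^(2-j) for j from 0 to 2.
= 28 + (-48) + 15 = -5.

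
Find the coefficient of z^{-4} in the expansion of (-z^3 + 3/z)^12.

3897234

General term: C(12,j)·(-z^3)^j·(3/z)^(12-j), with z-exponent 3j − 1(12−j) = 4j − 12.
Set 4j − 12 = -4: j = 2.
C(12,2) = 66; (-1)^2 = 1; 3^10 = 59049.
Coefficient = 66 · 1 · 59049 = 3897234.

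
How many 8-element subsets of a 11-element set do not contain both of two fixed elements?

81

All 8-subsets: C(11,8) = 165. Those containing both fixed elements: C(9,6) = 84.
165 − 84 = 81.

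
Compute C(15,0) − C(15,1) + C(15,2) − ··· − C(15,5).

-2002

The partial alternating sum Σ_{k=0}^{5} (−1)^k C(15,k) = (−1)^5 C(14,5) = -2002.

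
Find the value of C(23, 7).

245157

C(23,7) = (23·22·21·20·19·18·17) / 7! = 1235591280 / 5040 = 245157.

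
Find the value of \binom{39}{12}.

3910797436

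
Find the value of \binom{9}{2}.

C(9,2) = (9·8) / 2! = 72 / 2 = 36.

36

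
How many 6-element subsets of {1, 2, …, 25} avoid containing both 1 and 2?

168245

All 6-subsets: C(25,6) = 177100. Those containing both fixed elements: C(23,4) = 8855.
177100 − 8855 = 168245.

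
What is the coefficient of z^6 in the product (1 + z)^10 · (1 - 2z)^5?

Coefficient of z^6 = Σ_{j} C(10,j)·1^j·C(5,6-j)·(-2)^(6-j) for j from 1 to 6.
= (-320) + 3600 + (-9600) + 8400 + (-2520) + 210 = -230.

-230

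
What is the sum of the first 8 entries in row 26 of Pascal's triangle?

971712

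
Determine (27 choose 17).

8436285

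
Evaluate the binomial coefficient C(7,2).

C(7,2) = (7·6) / 2! = 42 / 2 = 21.

21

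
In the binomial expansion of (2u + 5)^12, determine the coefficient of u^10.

1689600

The general term is C(12,j)·(2u)^j·(5)^(12-j); the u^10 term has j = 10.
C(12,10) = 66.
Coefficient = C(12,10) · 2^10 · 5^2 = 66 · 1024 · 25 = 1689600.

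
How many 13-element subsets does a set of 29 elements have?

67863915

C(29,13) = (29·28·27·26·25·24·23·22·21·20·19·18·17) / 13! = 422590010274432000 / 6227020800 = 67863915.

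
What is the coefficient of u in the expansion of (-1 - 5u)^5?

-25

The general term is C(5,j)·(-1)^j·(-5u)^(5-j); the u^1 term has j = 4.
C(5,4) = 5.
Coefficient = C(5,4) · (-5)^1 = 5 · (-5) = -25.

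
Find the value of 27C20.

C(27,20) = C(27,7) by symmetry.
C(27,7) = (27·26·25·24·23·22·21) / 7! = 4475671200 / 5040 = 888030.

888030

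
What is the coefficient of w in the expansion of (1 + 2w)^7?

The general term is C(7,j)·(1)^j·(2w)^(7-j); the w^1 term has j = 6.
C(7,6) = 7.
Coefficient = C(7,6) · 2^1 = 7 · 2 = 14.

14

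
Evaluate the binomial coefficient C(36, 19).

C(36,19) = C(36,17) by symmetry.
C(36,17) = (36·35·34·33·32·31·30·29·28·27·26·25·24·23·22·21·20) / 17! = 3058021453718104473600000 / 355687428096000 = 8597496600.

8597496600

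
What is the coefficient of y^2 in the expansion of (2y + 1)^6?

The general term is C(6,j)·(2y)^j·(1)^(6-j); the y^2 term has j = 2.
C(6,2) = 15.
Coefficient = C(6,2) · 2^2 = 15 · 4 = 60.

60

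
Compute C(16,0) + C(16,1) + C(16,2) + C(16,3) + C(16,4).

1 + 16 + 120 + 560 + 1820 = 2517.

2517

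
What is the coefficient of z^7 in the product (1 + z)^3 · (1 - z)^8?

-22

Coefficient of z^7 = Σ_{j} C(3,j)·1^j·C(8,7-j)·(-1)^(7-j) for j from 0 to 3.
= (-8) + 84 + (-168) + 70 = -22.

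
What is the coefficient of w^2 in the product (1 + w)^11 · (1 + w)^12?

Coefficient of w^2 = Σ_{j} C(11,j)·C(12,2-j) for j from 0 to 2.
= 66 + 132 + 55 = 253.

253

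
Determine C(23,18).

C(23,18) = C(23,5) by symmetry.
C(23,5) = (23·22·21·20·19) / 5! = 4037880 / 120 = 33649.

33649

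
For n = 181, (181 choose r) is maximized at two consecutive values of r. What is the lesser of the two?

For odd n = 181, C(181,r) peaks at r = (n−1)/2 and (n+1)/2; the lesser is 90.

90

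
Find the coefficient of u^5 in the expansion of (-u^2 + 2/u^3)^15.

96096

General term: C(15,j)·(-u^2)^j·(2/u^3)^(15-j), with u-exponent 2j − 3(15−j) = 5j − 45.
Set 5j − 45 = 5: j = 10.
C(15,10) = 3003; (-1)^10 = 1; 2^5 = 32.
Coefficient = 3003 · 1 · 32 = 96096.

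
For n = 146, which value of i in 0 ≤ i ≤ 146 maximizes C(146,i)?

C(146,i) is maximized at i = 146/2 = 73.

73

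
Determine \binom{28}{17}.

21474180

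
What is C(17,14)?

C(17,14) = C(17,3) by symmetry.
C(17,3) = (17·16·15) / 3! = 4080 / 6 = 680.

680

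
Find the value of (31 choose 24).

C(31,24) = C(31,7) by symmetry.
C(31,7) = (31·30·29·28·27·26·25) / 7! = 13253058000 / 5040 = 2629575.

2629575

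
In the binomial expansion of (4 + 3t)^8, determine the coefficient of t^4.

1451520

The general term is C(8,j)·(4)^j·(3t)^(8-j); the t^4 term has j = 4.
C(8,4) = 70.
Coefficient = C(8,4) · 4^4 · 3^4 = 70 · 256 · 81 = 1451520.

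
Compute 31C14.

265182525

C(31,14) = (31·30·29·28·27·26·25·24·23·22·21·20·19·18) / 14! = 23118159385601280000 / 87178291200 = 265182525.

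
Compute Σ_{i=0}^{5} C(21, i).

27896

1 + 21 + 210 + 1330 + 5985 + 20349 = 27896.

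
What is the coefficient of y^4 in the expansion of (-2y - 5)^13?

The general term is C(13,j)·(-2y)^j·(-5)^(13-j); the y^4 term has j = 4.
C(13,4) = 715.
Coefficient = C(13,4) · (-2)^4 · (-5)^9 = 715 · 16 · (-1953125) = -22343750000.

-22343750000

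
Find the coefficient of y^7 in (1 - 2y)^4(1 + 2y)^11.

12672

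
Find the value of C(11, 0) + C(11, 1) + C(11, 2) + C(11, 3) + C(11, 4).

1 + 11 + 55 + 165 + 330 = 562.

562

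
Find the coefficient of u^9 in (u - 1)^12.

The general term is C(12,j)·(u)^j·(-1)^(12-j); the u^9 term has j = 9.
C(12,9) = 220.
Coefficient = C(12,9) · (-1)^3 = 220 · (-1) = -220.

-220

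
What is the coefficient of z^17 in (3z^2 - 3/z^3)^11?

General term: C(11,j)·(3z^2)^j·(-3/z^3)^(11-j), with z-exponent 2j − 3(11−j) = 5j − 33.
Set 5j − 33 = 17: j = 10.
C(11,10) = 11; 3^10 = 59049; (-3)^1 = -3.
Coefficient = 11 · 59049 · (-3) = -1948617.

-1948617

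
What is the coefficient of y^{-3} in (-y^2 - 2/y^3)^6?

160

General term: C(6,j)·(-y^2)^j·(-2/y^3)^(6-j), with y-exponent 2j − 3(6−j) = 5j − 18.
Set 5j − 18 = -3: j = 3.
C(6,3) = 20; (-1)^3 = -1; (-2)^3 = -8.
Coefficient = 20 · (-1) · (-8) = 160.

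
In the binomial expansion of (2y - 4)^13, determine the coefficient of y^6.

The general term is C(13,j)·(2y)^j·(-4)^(13-j); the y^6 term has j = 6.
C(13,6) = 1716.
Coefficient = C(13,6) · 2^6 · (-4)^7 = 1716 · 64 · (-16384) = -1799356416.

-1799356416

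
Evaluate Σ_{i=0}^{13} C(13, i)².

By Vandermonde's identity, Σ C(13,i)² = C(26,13) = 10400600.

10400600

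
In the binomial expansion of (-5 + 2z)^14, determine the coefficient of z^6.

75075000000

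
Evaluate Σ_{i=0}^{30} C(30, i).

1073741824

The entries of row 30 sum to 2^30 = 1073741824.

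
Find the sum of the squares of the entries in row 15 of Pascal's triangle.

155117520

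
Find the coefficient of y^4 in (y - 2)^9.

The general term is C(9,j)·(y)^j·(-2)^(9-j); the y^4 term has j = 4.
C(9,4) = 126.
Coefficient = C(9,4) · (-2)^5 = 126 · (-32) = -4032.

-4032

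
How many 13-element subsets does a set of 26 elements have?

10400600

C(26,13) = (26·25·24·23·22·21·20·19·18·17·16·15·14) / 13! = 64764752532480000 / 6227020800 = 10400600.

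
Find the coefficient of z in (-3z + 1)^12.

-36

The general term is C(12,j)·(-3z)^j·(1)^(12-j); the z^1 term has j = 1.
C(12,1) = 12.
Coefficient = C(12,1) · (-3)^1 = 12 · (-3) = -36.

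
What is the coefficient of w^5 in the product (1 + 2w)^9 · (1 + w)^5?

22363

Coefficient of w^5 = Σ_{j} C(9,j)·2^j·C(5,5-j)·1^(5-j) for j from 0 to 5.
= 1 + 90 + 1440 + 6720 + 10080 + 4032 = 22363.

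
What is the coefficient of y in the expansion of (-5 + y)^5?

3125

The general term is C(5,j)·(-5)^j·(y)^(5-j); the y^1 term has j = 4.
C(5,4) = 5.
Coefficient = C(5,4) · (-5)^4 = 5 · 625 = 3125.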